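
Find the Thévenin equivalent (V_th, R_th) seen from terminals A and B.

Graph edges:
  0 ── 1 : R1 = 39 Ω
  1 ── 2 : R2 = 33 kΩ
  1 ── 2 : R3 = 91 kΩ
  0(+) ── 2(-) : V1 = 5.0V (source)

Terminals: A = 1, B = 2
Step 1 — V_th is the open-circuit voltage V_A - V_B (nothing connected across the terminals).
Nodal analysis, taking node 2 as the 0 V reference.
Source V1 fixes V_0 = 5 V.
KCL at each unknown node (sum of currents leaving = 0; resistances in Ω):
  Node 1: (V_1 - 5)/39 + (V_1 - 0)/33000 + (V_1 - 0)/91000 = 0
Collecting terms: 0.02568 × V_1 = 0.1282  =>  V_1 = 4.992 V
V_th = V_1 - V_2 = 4.992 - 0 = 4.992 V
Step 2 — R_th: zero the source — replace V1 by a short circuit (node 2 merges into node 0) — and find the resistance seen between A (node 1) and B (node 0).
Reduce the network between node 1 (A) and node 0 (B) by series/parallel combination:
  Rp1 = R1 ‖ R2 ‖ R3 (parallel, all between nodes 0 and 1) = 1/(1/39 + 1/33000 + 1/91000) = 38.94 Ω
R_th = 38.94 Ω

Final answer: V_th = 4.992 V, R_th = 38.94 Ω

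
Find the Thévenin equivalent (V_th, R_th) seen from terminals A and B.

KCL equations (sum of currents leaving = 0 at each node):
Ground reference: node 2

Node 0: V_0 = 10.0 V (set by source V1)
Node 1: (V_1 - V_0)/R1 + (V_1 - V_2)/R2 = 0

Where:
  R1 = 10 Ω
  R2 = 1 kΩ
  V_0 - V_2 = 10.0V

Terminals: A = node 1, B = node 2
Step 1 — V_th is the open-circuit voltage V_A - V_B (nothing connected across the terminals).
Nodal analysis, taking node 2 as the 0 V reference.
Source V1 fixes V_0 = 10 V.
KCL at each unknown node (sum of currents leaving = 0; resistances in Ω):
  Node 1: (V_1 - 10)/10 + (V_1 - 0)/1000 = 0
Collecting terms: 0.101 × V_1 = 1  =>  V_1 = 9.901 V
V_th = V_1 - V_2 = 9.901 - 0 = 9.901 V
Step 2 — R_th: zero the source — replace V1 by a short circuit (node 2 merges into node 0) — and find the resistance seen between A (node 1) and B (node 0).
Reduce the network between node 1 (A) and node 0 (B) by series/parallel combination:
  Rp1 = R1 ‖ R2 (parallel, both between nodes 0 and 1) = 1/(1/10 + 1/1000) = 9.901 Ω
R_th = 9.901 Ω

Final answer: V_th = 9.901 V, R_th = 9.901 Ω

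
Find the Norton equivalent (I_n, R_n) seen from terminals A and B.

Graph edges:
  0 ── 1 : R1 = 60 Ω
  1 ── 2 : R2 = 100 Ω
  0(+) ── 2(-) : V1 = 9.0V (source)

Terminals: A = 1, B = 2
Find the Thévenin equivalent first; then I_n = V_th/R_th and R_n = R_th.
Step 1 — V_th is the open-circuit voltage V_A - V_B (nothing connected across the terminals).
Nodal analysis, taking node 2 as the 0 V reference.
Source V1 fixes V_0 = 9 V.
KCL at each unknown node (sum of currents leaving = 0; resistances in Ω):
  Node 1: (V_1 - 9)/60 + (V_1 - 0)/100 = 0
Collecting terms: 0.02667 × V_1 = 0.15  =>  V_1 = 5.625 V
V_th = V_1 - V_2 = 5.625 - 0 = 5.625 V
Step 2 — R_th: zero the source — replace V1 by a short circuit (node 2 merges into node 0) — and find the resistance seen between A (node 1) and B (node 0).
Reduce the network between node 1 (A) and node 0 (B) by series/parallel combination:
  Rp1 = R1 ‖ R2 (parallel, both between nodes 0 and 1) = 1/(1/60 + 1/100) = 37.5 Ω
R_th = 37.5 Ω
I_n = V_th/R_th = 5.625/37.5 = 0.15 A, and R_n = R_th = 37.5 Ω

Final answer: I_n = 0.15 A, R_n = 37.5 Ω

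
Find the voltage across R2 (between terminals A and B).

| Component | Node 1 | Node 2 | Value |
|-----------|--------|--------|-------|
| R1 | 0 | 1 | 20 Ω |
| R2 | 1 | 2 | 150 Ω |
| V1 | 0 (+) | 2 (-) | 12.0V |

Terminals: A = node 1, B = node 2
R1 and R2 are in series across V1 (node 0 → node 1 → node 2), and the output A–B is taken across R2, so this is a voltage divider.
Series current: I = V1/(R1 + R2) = 12/(20 + 150) = 12/170 = 0.07059 A
V_R2 = I × R2 = V1 × R2/(R1 + R2) = 12 × 150/170 = 10.59 V

Final answer: 10.59 V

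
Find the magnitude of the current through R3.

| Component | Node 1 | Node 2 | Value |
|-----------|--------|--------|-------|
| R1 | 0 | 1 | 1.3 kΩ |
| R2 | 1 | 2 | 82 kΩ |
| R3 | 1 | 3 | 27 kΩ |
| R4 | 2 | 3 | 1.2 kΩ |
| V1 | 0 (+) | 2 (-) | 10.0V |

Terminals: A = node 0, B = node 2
Nodal analysis, taking node 2 as the 0 V reference.
Source V1 fixes V_0 = 10 V.
KCL at each unknown node (sum of currents leaving = 0; resistances in Ω):
  Node 1: (V_1 - 10)/1300 + (V_1 - 0)/82000 + (V_1 - V_3)/27000 = 0
  Node 3: (V_3 - V_1)/27000 + (V_3 - 0)/1200 = 0
Collecting terms (coefficients in siemens):
  0.0008185·V_1 - 0.00003704·V_3 = 0.007692
  0.0008704·V_3 - 0.00003704·V_1 = 0
Determinant D = (0.0008185)(0.0008704) - (-0.00003704)(-0.00003704) = 0.000000711
V_1 = [(0.007692)(0.0008704) - (-0.00003704)(0)]/D = 9.417 V
V_3 = [(0.0008185)(0) - (0.007692)(-0.00003704)]/D = 0.4007 V
I_R3 = (V_1 - V_3)/R3 = (9.417 - 0.4007)/27000 = 0.0003339 A
|I_R3| = 0.0003339 A

Final answer: |I_R3| = 0.0003339 A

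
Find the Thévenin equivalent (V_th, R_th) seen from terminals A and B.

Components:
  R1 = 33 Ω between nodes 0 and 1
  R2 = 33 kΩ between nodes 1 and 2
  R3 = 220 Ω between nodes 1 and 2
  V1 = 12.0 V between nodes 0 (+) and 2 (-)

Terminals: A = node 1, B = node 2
Step 1 — V_th is the open-circuit voltage V_A - V_B (nothing connected across the terminals).
Nodal analysis, taking node 2 as the 0 V reference.
Source V1 fixes V_0 = 12 V.
KCL at each unknown node (sum of currents leaving = 0; resistances in Ω):
  Node 1: (V_1 - 12)/33 + (V_1 - 0)/33000 + (V_1 - 0)/220 = 0
Collecting terms: 0.03488 × V_1 = 0.3636  =>  V_1 = 10.43 V
V_th = V_1 - V_2 = 10.43 - 0 = 10.43 V
Step 2 — R_th: zero the source — replace V1 by a short circuit (node 2 merges into node 0) — and find the resistance seen between A (node 1) and B (node 0).
Reduce the network between node 1 (A) and node 0 (B) by series/parallel combination:
  Rp1 = R1 ‖ R2 ‖ R3 (parallel, all between nodes 0 and 1) = 1/(1/33 + 1/33000 + 1/220) = 28.67 Ω
R_th = 28.67 Ω

Final answer: V_th = 10.43 V, R_th = 28.67 Ω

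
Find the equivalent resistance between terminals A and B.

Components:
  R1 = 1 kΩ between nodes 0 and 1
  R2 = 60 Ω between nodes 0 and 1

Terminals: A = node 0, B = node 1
Reduce the network between node 0 (A) and node 1 (B) by series/parallel combination:
  Rp1 = R1 ‖ R2 (parallel, both between nodes 0 and 1) = 1/(1/1000 + 1/60) = 56.6 Ω
R_eq = 56.6 Ω

Final answer: 56.6 Ω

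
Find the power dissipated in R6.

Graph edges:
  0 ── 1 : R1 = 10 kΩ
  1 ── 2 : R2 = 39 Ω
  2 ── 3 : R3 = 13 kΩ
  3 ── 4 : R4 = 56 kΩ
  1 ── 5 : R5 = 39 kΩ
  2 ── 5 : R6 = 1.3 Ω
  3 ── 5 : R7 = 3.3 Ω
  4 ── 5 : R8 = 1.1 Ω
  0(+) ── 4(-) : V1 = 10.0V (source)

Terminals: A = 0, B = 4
Nodal analysis, taking node 4 as the 0 V reference.
Source V1 fixes V_0 = 10 V.
KCL at each unknown node (sum of currents leaving = 0; resistances in Ω):
  Node 1: (V_1 - 10)/10000 + (V_1 - V_2)/39 + (V_1 - V_5)/39000 = 0
  Node 2: (V_2 - V_1)/39 + (V_2 - V_3)/13000 + (V_2 - V_5)/1.3 = 0
  Node 3: (V_3 - V_2)/13000 + (V_3 - 0)/56000 + (V_3 - V_5)/3.3 = 0
  Node 5: (V_5 - V_1)/39000 + (V_5 - V_2)/1.3 + (V_5 - V_3)/3.3 + (V_5 - 0)/1.1 = 0
Collecting terms (coefficients in siemens):
  0.02577·V_1 - 0.02564·V_2 - 0.00002564·V_5 = 0.001
  0.7949·V_2 - 0.02564·V_1 - 0.00007692·V_3 - 0.7692·V_5 = 0
  0.3031·V_3 - 0.00007692·V_2 - 0.303·V_5 = 0
  1.981·V_5 - 0.00002564·V_1 - 0.7692·V_2 - 0.303·V_3 = 0
Solving these 4 simultaneous equations (Gaussian elimination) gives:
  V_1 = 0.04119 V, V_2 = 0.002389 V, V_3 = 0.001096 V, V_5 = 0.001095 V
I_R6 = (V_2 - V_5)/R6 = (0.002389 - 0.001095)/1.3 = 0.0009948 A
P_R6 = I_R6² × R6 = (0.0009948)² × 1.3 = 0.000001286 W

Final answer: 1.286e-06 W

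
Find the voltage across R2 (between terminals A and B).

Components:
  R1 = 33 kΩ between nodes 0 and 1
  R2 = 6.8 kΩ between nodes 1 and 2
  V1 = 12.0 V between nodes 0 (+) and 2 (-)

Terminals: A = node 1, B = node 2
R1 and R2 are in series across V1 (node 0 → node 1 → node 2), and the output A–B is taken across R2, so this is a voltage divider.
Series current: I = V1/(R1 + R2) = 12/(33000 + 6800) = 12/39800 = 0.0003015 A
V_R2 = I × R2 = V1 × R2/(R1 + R2) = 12 × 6800/39800 = 2.05 V

Final answer: 2.05 V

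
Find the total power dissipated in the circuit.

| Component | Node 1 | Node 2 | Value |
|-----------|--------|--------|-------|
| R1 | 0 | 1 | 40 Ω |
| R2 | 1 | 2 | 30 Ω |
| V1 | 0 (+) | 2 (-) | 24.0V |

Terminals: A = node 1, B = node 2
Nodal analysis, taking node 2 as the 0 V reference.
Source V1 fixes V_0 = 24 V.
KCL at each unknown node (sum of currents leaving = 0; resistances in Ω):
  Node 1: (V_1 - 24)/40 + (V_1 - 0)/30 = 0
Collecting terms: 0.05833 × V_1 = 0.6  =>  V_1 = 10.29 V
Power in each resistor, P = (ΔV)²/R:
  P_R1 = (24 - 10.29)²/40 = 4.702 W
  P_R2 = (10.29 - 0)²/30 = 3.527 W
P_total = P_R1 + P_R2 = 8.229 W

Final answer: 8.229 W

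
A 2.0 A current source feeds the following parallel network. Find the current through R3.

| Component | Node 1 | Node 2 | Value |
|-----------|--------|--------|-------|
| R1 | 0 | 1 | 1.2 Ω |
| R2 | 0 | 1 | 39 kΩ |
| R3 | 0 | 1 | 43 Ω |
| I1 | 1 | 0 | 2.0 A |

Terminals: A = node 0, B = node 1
All resistors sit directly between nodes 0 and 1, so they are in parallel and share one voltage V; the full source current 2 A splits among them.
1/R_par = 1/1.2 + 1/39000 + 1/43 = 0.8566 S  =>  R_par = 1.167 Ω
V = I × R_par = 2 × 1.167 = 2.335 V
I_R3 = V/R3 = 2.335/43 = 0.0543 A

Final answer: 0.0543 A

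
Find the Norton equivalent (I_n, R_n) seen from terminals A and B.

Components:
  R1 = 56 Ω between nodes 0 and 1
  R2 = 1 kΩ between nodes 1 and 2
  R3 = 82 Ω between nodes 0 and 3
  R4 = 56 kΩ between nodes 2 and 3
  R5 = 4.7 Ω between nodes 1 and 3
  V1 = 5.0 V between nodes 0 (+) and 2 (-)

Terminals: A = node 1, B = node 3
Find the Thévenin equivalent first; then I_n = V_th/R_th and R_n = R_th.
Step 1 — V_th is the open-circuit voltage V_A - V_B (nothing connected across the terminals).
Nodal analysis, taking node 2 as the 0 V reference.
Source V1 fixes V_0 = 5 V.
KCL at each unknown node (sum of currents leaving = 0; resistances in Ω):
  Node 1: (V_1 - 5)/56 + (V_1 - 0)/1000 + (V_1 - V_3)/4.7 = 0
  Node 3: (V_3 - 5)/82 + (V_3 - 0)/56000 + (V_3 - V_1)/4.7 = 0
Collecting terms (coefficients in siemens):
  0.2316·V_1 - 0.2128·V_3 = 0.08929
  0.225·V_3 - 0.2128·V_1 = 0.06098
Determinant D = (0.2316)(0.225) - (-0.2128)(-0.2128) = 0.006841
V_1 = [(0.08929)(0.225) - (-0.2128)(0.06098)]/D = 4.833 V
V_3 = [(0.2316)(0.06098) - (0.08929)(-0.2128)]/D = 4.841 V
V_th = V_1 - V_3 = 4.833 - 4.841 = -0.00868 V
Step 2 — R_th: zero the source — replace V1 by a short circuit (node 2 merges into node 0) — and find the resistance seen between A (node 1) and B (node 3).
Reduce the network between node 1 (A) and node 3 (B) by series/parallel combination:
  Rp1 = R1 ‖ R2 (parallel, both between nodes 0 and 1) = 1/(1/56 + 1/1000) = 53.03 Ω
  Rp2 = R3 ‖ R4 (parallel, both between nodes 0 and 3) = 1/(1/82 + 1/56000) = 81.88 Ω
  Rs1 = Rp1 + Rp2 (series, joined only at node 0) = 53.03 + 81.88 = 134.9 Ω
  Rp3 = R5 ‖ Rs1 (parallel, both between nodes 1 and 3) = 1/(1/4.7 + 1/134.9) = 4.542 Ω
R_th = 4.542 Ω
I_n = V_th/R_th = -0.00868/4.542 = -0.001911 A, and R_n = R_th = 4.542 Ω

Final answer: I_n = -0.001911 A, R_n = 4.542 Ω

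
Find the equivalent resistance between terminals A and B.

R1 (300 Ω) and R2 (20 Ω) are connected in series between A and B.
Reduce the network between node 0 (A) and node 2 (B) by series/parallel combination:
  Rs1 = R1 + R2 (series, joined only at node 1) = 300 + 20 = 320 Ω
R_eq = 320 Ω

Final answer: 320 Ω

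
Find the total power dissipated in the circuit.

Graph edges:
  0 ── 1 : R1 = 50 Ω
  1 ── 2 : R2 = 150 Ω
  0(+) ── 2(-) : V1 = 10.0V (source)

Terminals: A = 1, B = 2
Nodal analysis, taking node 2 as the 0 V reference.
Source V1 fixes V_0 = 10 V.
KCL at each unknown node (sum of currents leaving = 0; resistances in Ω):
  Node 1: (V_1 - 10)/50 + (V_1 - 0)/150 = 0
Collecting terms: 0.02667 × V_1 = 0.2  =>  V_1 = 7.5 V
Power in each resistor, P = (ΔV)²/R:
  P_R1 = (10 - 7.5)²/50 = 0.125 W
  P_R2 = (7.5 - 0)²/150 = 0.375 W
P_total = P_R1 + P_R2 = 0.5 W

Final answer: 0.5 W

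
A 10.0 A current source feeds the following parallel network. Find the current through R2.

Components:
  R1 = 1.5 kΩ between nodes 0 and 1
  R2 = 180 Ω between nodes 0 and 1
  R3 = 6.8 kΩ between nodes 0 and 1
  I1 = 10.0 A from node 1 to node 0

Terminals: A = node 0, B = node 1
All resistors sit directly between nodes 0 and 1, so they are in parallel and share one voltage V; the full source current 10 A splits among them.
1/R_par = 1/1500 + 1/180 + 1/6800 = 0.006369 S  =>  R_par = 157 Ω
V = I × R_par = 10 × 157 = 1570 V
I_R2 = V/R2 = 1570/180 = 8.722 A

Final answer: 8.722 A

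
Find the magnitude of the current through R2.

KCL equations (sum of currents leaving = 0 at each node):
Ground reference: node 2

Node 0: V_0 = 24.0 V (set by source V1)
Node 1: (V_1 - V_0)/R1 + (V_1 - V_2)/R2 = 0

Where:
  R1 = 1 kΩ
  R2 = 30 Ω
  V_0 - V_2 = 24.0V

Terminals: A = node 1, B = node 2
Nodal analysis, taking node 2 as the 0 V reference.
Source V1 fixes V_0 = 24 V.
KCL at each unknown node (sum of currents leaving = 0; resistances in Ω):
  Node 1: (V_1 - 24)/1000 + (V_1 - 0)/30 = 0
Collecting terms: 0.03433 × V_1 = 0.024  =>  V_1 = 0.699 V
I_R2 = (V_1 - V_2)/R2 = (0.699 - 0)/30 = 0.0233 A
|I_R2| = 0.0233 A

Final answer: |I_R2| = 0.0233 A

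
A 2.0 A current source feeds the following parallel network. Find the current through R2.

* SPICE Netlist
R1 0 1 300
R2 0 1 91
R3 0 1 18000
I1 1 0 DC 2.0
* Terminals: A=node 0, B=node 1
All resistors sit directly between nodes 0 and 1, so they are in parallel and share one voltage V; the full source current 2 A splits among them.
1/R_par = 1/300 + 1/91 + 1/18000 = 0.01438 S  =>  R_par = 69.55 Ω
V = I × R_par = 2 × 69.55 = 139.1 V
I_R2 = V/R2 = 139.1/91 = 1.529 A

Final answer: 1.529 A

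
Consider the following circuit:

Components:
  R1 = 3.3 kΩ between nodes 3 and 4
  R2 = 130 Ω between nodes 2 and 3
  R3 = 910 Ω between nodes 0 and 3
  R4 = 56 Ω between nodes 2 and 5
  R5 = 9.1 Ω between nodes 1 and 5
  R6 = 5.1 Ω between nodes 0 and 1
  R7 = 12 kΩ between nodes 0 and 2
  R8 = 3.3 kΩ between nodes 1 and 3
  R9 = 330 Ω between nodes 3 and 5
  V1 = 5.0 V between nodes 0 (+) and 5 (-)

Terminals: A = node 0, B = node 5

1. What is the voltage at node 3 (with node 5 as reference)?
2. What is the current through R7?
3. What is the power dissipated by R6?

Nodal analysis, taking node 5 as the 0 V reference.
Source V1 fixes V_0 = 5 V.
KCL at each unknown node (sum of currents leaving = 0; resistances in Ω):
  Node 1: (V_1 - 0)/9.1 + (V_1 - 5)/5.1 + (V_1 - V_3)/3300 = 0
  Node 2: (V_2 - V_3)/130 + (V_2 - 0)/56 + (V_2 - 5)/12000 = 0
  Node 3: (V_3 - V_4)/3300 + (V_3 - V_2)/130 + (V_3 - 5)/910 + (V_3 - V_1)/3300 + (V_3 - 0)/330 = 0
  Node 4: (V_4 - V_3)/3300 = 0
Collecting terms (coefficients in siemens):
  0.3063·V_1 - 0.000303·V_3 = 0.9804
  0.02563·V_2 - 0.007692·V_3 = 0.0004167
  0.01243·V_3 - 0.000303·V_1 - 0.007692·V_2 - 0.000303·V_4 = 0.005495
  0.000303·V_4 - 0.000303·V_3 = 0
Solving these 4 simultaneous equations (Gaussian elimination) gives:
  V_1 = 3.202 V, V_2 = 0.2177 V, V_3 = 0.6713 V, V_4 = 0.6713 V
Part 1:
  Read off the nodal solution: V_3 = 0.6713 V
Part 2:
  I_R7 = (V_0 - V_2)/R7 = (5 - 0.2177)/12000 = 0.0003985 A
  Magnitude: I_R7 = 0.0003985 A
Part 3:
  I_R6 = (V_0 - V_1)/R6 = (5 - 3.202)/5.1 = 0.3526 A
  P_R6 = I_R6² × R6 = (0.3526)² × 5.1 = 0.6341 W

Final answers:
1. V_3 = 0.6713 V
2. I_R7 = 0.0003985 A
3. P_R6 = 0.6341 W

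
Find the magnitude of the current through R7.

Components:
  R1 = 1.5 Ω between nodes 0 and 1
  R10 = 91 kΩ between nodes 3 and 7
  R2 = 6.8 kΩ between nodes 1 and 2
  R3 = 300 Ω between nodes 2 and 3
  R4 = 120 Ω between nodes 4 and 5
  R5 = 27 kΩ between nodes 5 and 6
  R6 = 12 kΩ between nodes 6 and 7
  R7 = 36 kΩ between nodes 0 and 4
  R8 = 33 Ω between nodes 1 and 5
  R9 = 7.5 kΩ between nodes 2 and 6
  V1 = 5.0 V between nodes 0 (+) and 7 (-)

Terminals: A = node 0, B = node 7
Nodal analysis, taking node 7 as the 0 V reference.
Source V1 fixes V_0 = 5 V.
KCL at each unknown node (sum of currents leaving = 0; resistances in Ω):
  Node 1: (V_1 - 5)/1.5 + (V_1 - V_2)/6800 + (V_1 - V_5)/33 = 0
  Node 2: (V_2 - V_1)/6800 + (V_2 - V_3)/300 + (V_2 - V_6)/7500 = 0
  Node 3: (V_3 - V_2)/300 + (V_3 - 0)/91000 = 0
  Node 4: (V_4 - V_5)/120 + (V_4 - 5)/36000 = 0
  Node 5: (V_5 - V_4)/120 + (V_5 - V_6)/27000 + (V_5 - V_1)/33 = 0
  Node 6: (V_6 - V_5)/27000 + (V_6 - 0)/12000 + (V_6 - V_2)/7500 = 0
Collecting terms (coefficients in siemens):
  0.6971·V_1 - 0.0001471·V_2 - 0.0303·V_5 = 3.333
  0.003614·V_2 - 0.0001471·V_1 - 0.003333·V_3 - 0.0001333·V_6 = 0
  0.003344·V_3 - 0.003333·V_2 = 0
  0.008361·V_4 - 0.008333·V_5 = 0.0001389
  0.03867·V_5 - 0.0303·V_1 - 0.008333·V_4 - 0.00003704·V_6 = 0
  0.0002537·V_6 - 0.0001333·V_2 - 0.00003704·V_5 = 0
Solving these 6 simultaneous equations (Gaussian elimination) gives:
  V_1 = 5 V, V_2 = 3.762 V, V_3 = 3.75 V, V_4 = 4.997 V
  V_5 = 4.997 V, V_6 = 2.707 V
I_R7 = (V_0 - V_4)/R7 = (5 - 4.997)/36000 = 0.00000008848 A
|I_R7| = 0.00000008848 A

Final answer: |I_R7| = 8.848e-08 A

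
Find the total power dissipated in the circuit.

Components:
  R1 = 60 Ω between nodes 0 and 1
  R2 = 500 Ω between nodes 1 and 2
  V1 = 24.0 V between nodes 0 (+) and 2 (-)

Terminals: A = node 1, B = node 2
Nodal analysis, taking node 2 as the 0 V reference.
Source V1 fixes V_0 = 24 V.
KCL at each unknown node (sum of currents leaving = 0; resistances in Ω):
  Node 1: (V_1 - 24)/60 + (V_1 - 0)/500 = 0
Collecting terms: 0.01867 × V_1 = 0.4  =>  V_1 = 21.43 V
Power in each resistor, P = (ΔV)²/R:
  P_R1 = (24 - 21.43)²/60 = 0.1102 W
  P_R2 = (21.43 - 0)²/500 = 0.9184 W
P_total = P_R1 + P_R2 = 1.029 W

Final answer: 1.029 W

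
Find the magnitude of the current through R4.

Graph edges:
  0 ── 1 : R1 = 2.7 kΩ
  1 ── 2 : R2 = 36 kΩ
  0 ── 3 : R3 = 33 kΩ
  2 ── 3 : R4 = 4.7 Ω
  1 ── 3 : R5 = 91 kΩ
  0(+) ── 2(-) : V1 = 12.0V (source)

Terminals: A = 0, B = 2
Nodal analysis, taking node 2 as the 0 V reference.
Source V1 fixes V_0 = 12 V.
KCL at each unknown node (sum of currents leaving = 0; resistances in Ω):
  Node 1: (V_1 - 12)/2700 + (V_1 - 0)/36000 + (V_1 - V_3)/91000 = 0
  Node 3: (V_3 - 12)/33000 + (V_3 - 0)/4.7 + (V_3 - V_1)/91000 = 0
Collecting terms (coefficients in siemens):
  0.0004091·V_1 - 0.00001099·V_3 = 0.004444
  0.2128·V_3 - 0.00001099·V_1 = 0.0003636
Determinant D = (0.0004091)(0.2128) - (-0.00001099)(-0.00001099) = 0.00008707
V_1 = [(0.004444)(0.2128) - (-0.00001099)(0.0003636)]/D = 10.86 V
V_3 = [(0.0004091)(0.0003636) - (0.004444)(-0.00001099)]/D = 0.00227 V
I_R4 = (V_2 - V_3)/R4 = (0 - 0.00227)/4.7 = -0.0004829 A
|I_R4| = 0.0004829 A

Final answer: |I_R4| = 0.0004829 A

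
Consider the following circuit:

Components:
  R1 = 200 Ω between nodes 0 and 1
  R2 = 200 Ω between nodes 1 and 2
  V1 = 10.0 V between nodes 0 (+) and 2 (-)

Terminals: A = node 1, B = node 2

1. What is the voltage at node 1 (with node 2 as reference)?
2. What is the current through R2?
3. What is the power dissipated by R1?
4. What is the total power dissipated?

Nodal analysis, taking node 2 as the 0 V reference.
Source V1 fixes V_0 = 10 V.
KCL at each unknown node (sum of currents leaving = 0; resistances in Ω):
  Node 1: (V_1 - 10)/200 + (V_1 - 0)/200 = 0
Collecting terms: 0.01 × V_1 = 0.05  =>  V_1 = 5 V
Part 1:
  Read off the nodal solution: V_1 = 5 V
Part 2:
  I_R2 = (V_1 - V_2)/R2 = (5 - 0)/200 = 0.025 A
  Magnitude: I_R2 = 0.025 A
Part 3:
  I_R1 = (V_0 - V_1)/R1 = (10 - 5)/200 = 0.025 A
  P_R1 = I_R1² × R1 = (0.025)² × 200 = 0.125 W
Part 4:
  Power in each resistor, P = (ΔV)²/R:
    P_R1 = (10 - 5)²/200 = 0.125 W
    P_R2 = (5 - 0)²/200 = 0.125 W
  P_total = P_R1 + P_R2 = 0.25 W

Final answers:
1. V_1 = 5 V
2. I_R2 = 0.025 A
3. P_R1 = 0.125 W
4. P_total = 0.25 W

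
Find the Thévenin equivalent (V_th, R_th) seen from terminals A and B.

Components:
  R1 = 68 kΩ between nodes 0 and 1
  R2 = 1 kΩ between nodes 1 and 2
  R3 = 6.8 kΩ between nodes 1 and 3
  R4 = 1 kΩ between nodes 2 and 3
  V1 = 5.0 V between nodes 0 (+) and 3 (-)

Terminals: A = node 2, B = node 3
Step 1 — V_th is the open-circuit voltage V_A - V_B (nothing connected across the terminals).
Nodal analysis, taking node 3 as the 0 V reference.
Source V1 fixes V_0 = 5 V.
KCL at each unknown node (sum of currents leaving = 0; resistances in Ω):
  Node 1: (V_1 - 5)/68000 + (V_1 - V_2)/1000 + (V_1 - 0)/6800 = 0
  Node 2: (V_2 - V_1)/1000 + (V_2 - 0)/1000 = 0
Collecting terms (coefficients in siemens):
  0.001162·V_1 - 0.001·V_2 = 0.00007353
  0.002·V_2 - 0.001·V_1 = 0
Determinant D = (0.001162)(0.002) - (-0.001)(-0.001) = 0.000001324
V_1 = [(0.00007353)(0.002) - (-0.001)(0)]/D = 0.1111 V
V_2 = [(0.001162)(0) - (0.00007353)(-0.001)]/D = 0.05556 V
V_th = V_2 - V_3 = 0.05556 - 0 = 0.05556 V
Step 2 — R_th: zero the source — replace V1 by a short circuit (node 3 merges into node 0) — and find the resistance seen between A (node 2) and B (node 0).
Reduce the network between node 2 (A) and node 0 (B) by series/parallel combination:
  Rp1 = R1 ‖ R3 (parallel, both between nodes 0 and 1) = 1/(1/68000 + 1/6800) = 6182 Ω
  Rs1 = R2 + Rp1 (series, joined only at node 1) = 1000 + 6182 = 7182 Ω
  Rp2 = R4 ‖ Rs1 (parallel, both between nodes 0 and 2) = 1/(1/1000 + 1/7182) = 877.8 Ω
R_th = 877.8 Ω

Final answer: V_th = 0.05556 V, R_th = 877.8 Ω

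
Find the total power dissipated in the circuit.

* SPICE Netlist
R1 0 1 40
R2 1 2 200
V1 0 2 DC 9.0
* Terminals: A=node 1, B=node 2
Nodal analysis, taking node 2 as the 0 V reference.
Source V1 fixes V_0 = 9 V.
KCL at each unknown node (sum of currents leaving = 0; resistances in Ω):
  Node 1: (V_1 - 9)/40 + (V_1 - 0)/200 = 0
Collecting terms: 0.03 × V_1 = 0.225  =>  V_1 = 7.5 V
Power in each resistor, P = (ΔV)²/R:
  P_R1 = (9 - 7.5)²/40 = 0.05625 W
  P_R2 = (7.5 - 0)²/200 = 0.2812 W
P_total = P_R1 + P_R2 = 0.3375 W

Final answer: 0.3375 W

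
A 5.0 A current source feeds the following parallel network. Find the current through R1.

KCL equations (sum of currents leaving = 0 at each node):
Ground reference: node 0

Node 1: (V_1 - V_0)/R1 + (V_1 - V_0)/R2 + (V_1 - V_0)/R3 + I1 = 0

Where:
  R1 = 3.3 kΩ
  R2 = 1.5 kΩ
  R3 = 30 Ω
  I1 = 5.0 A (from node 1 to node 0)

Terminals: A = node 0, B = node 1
All resistors sit directly between nodes 0 and 1, so they are in parallel and share one voltage V; the full source current 5 A splits among them.
1/R_par = 1/3300 + 1/1500 + 1/30 = 0.0343 S  =>  R_par = 29.15 Ω
V = I × R_par = 5 × 29.15 = 145.8 V
I_R1 = V/R1 = 145.8/3300 = 0.04417 A

Final answer: 0.04417 A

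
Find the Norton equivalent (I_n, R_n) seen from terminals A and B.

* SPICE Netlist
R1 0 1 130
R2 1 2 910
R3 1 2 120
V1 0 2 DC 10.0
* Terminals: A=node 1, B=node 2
Find the Thévenin equivalent first; then I_n = V_th/R_th and R_n = R_th.
Step 1 — V_th is the open-circuit voltage V_A - V_B (nothing connected across the terminals).
Nodal analysis, taking node 2 as the 0 V reference.
Source V1 fixes V_0 = 10 V.
KCL at each unknown node (sum of currents leaving = 0; resistances in Ω):
  Node 1: (V_1 - 10)/130 + (V_1 - 0)/910 + (V_1 - 0)/120 = 0
Collecting terms: 0.01712 × V_1 = 0.07692  =>  V_1 = 4.492 V
V_th = V_1 - V_2 = 4.492 - 0 = 4.492 V
Step 2 — R_th: zero the source — replace V1 by a short circuit (node 2 merges into node 0) — and find the resistance seen between A (node 1) and B (node 0).
Reduce the network between node 1 (A) and node 0 (B) by series/parallel combination:
  Rp1 = R1 ‖ R2 ‖ R3 (parallel, all between nodes 0 and 1) = 1/(1/130 + 1/910 + 1/120) = 58.4 Ω
R_th = 58.4 Ω
I_n = V_th/R_th = 4.492/58.4 = 0.07692 A, and R_n = R_th = 58.4 Ω

Final answer: I_n = 0.07692 A, R_n = 58.4 Ω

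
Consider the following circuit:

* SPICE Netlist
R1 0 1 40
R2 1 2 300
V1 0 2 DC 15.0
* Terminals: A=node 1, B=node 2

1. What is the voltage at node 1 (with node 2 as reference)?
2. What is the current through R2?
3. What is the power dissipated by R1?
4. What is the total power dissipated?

Nodal analysis, taking node 2 as the 0 V reference.
Source V1 fixes V_0 = 15 V.
KCL at each unknown node (sum of currents leaving = 0; resistances in Ω):
  Node 1: (V_1 - 15)/40 + (V_1 - 0)/300 = 0
Collecting terms: 0.02833 × V_1 = 0.375  =>  V_1 = 13.24 V
Part 1:
  Read off the nodal solution: V_1 = 13.24 V
Part 2:
  I_R2 = (V_1 - V_2)/R2 = (13.24 - 0)/300 = 0.04412 A
  Magnitude: I_R2 = 0.04412 A
Part 3:
  I_R1 = (V_0 - V_1)/R1 = (15 - 13.24)/40 = 0.04412 A
  P_R1 = I_R1² × R1 = (0.04412)² × 40 = 0.07785 W
Part 4:
  Power in each resistor, P = (ΔV)²/R:
    P_R1 = (15 - 13.24)²/40 = 0.07785 W
    P_R2 = (13.24 - 0)²/300 = 0.5839 W
  P_total = P_R1 + P_R2 = 0.6618 W

Final answers:
1. V_1 = 13.24 V
2. I_R2 = 0.04412 A
3. P_R1 = 0.07785 W
4. P_total = 0.6618 W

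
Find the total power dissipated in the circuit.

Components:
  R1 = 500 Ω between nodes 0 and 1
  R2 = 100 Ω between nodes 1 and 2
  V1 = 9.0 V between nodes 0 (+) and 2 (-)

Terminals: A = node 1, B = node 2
Nodal analysis, taking node 2 as the 0 V reference.
Source V1 fixes V_0 = 9 V.
KCL at each unknown node (sum of currents leaving = 0; resistances in Ω):
  Node 1: (V_1 - 9)/500 + (V_1 - 0)/100 = 0
Collecting terms: 0.012 × V_1 = 0.018  =>  V_1 = 1.5 V
Power in each resistor, P = (ΔV)²/R:
  P_R1 = (9 - 1.5)²/500 = 0.1125 W
  P_R2 = (1.5 - 0)²/100 = 0.0225 W
P_total = P_R1 + P_R2 = 0.135 W

Final answer: 0.135 W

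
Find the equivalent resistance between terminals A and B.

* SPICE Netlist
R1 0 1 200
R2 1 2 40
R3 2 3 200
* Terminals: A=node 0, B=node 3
Reduce the network between node 0 (A) and node 3 (B) by series/parallel combination:
  Rs1 = R1 + R2 (series, joined only at node 1) = 200 + 40 = 240 Ω
  Rs2 = R3 + Rs1 (series, joined only at node 2) = 200 + 240 = 440 Ω
R_eq = 440 Ω

Final answer: 440 Ω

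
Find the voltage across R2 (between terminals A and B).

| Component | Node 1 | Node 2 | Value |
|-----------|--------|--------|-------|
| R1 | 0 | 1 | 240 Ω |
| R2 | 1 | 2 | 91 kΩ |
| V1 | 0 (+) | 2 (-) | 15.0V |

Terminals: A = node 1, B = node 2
R1 and R2 are in series across V1 (node 0 → node 1 → node 2), and the output A–B is taken across R2, so this is a voltage divider.
Series current: I = V1/(R1 + R2) = 15/(240 + 91000) = 15/91240 = 0.0001644 A
V_R2 = I × R2 = V1 × R2/(R1 + R2) = 15 × 91000/91240 = 14.96 V

Final answer: 14.96 V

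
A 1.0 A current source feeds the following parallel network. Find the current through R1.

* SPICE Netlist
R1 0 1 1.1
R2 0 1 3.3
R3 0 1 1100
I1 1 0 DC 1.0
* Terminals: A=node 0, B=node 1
All resistors sit directly between nodes 0 and 1, so they are in parallel and share one voltage V; the full source current 1 A splits among them.
1/R_par = 1/1.1 + 1/3.3 + 1/1100 = 1.213 S  =>  R_par = 0.8244 Ω
V = I × R_par = 1 × 0.8244 = 0.8244 V
I_R1 = V/R1 = 0.8244/1.1 = 0.7494 A

Final answer: 0.7494 A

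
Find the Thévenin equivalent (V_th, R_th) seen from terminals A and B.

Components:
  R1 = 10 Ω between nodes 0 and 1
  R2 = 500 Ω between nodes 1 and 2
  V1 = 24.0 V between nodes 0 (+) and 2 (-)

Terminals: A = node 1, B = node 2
Step 1 — V_th is the open-circuit voltage V_A - V_B (nothing connected across the terminals).
Nodal analysis, taking node 2 as the 0 V reference.
Source V1 fixes V_0 = 24 V.
KCL at each unknown node (sum of currents leaving = 0; resistances in Ω):
  Node 1: (V_1 - 24)/10 + (V_1 - 0)/500 = 0
Collecting terms: 0.102 × V_1 = 2.4  =>  V_1 = 23.53 V
V_th = V_1 - V_2 = 23.53 - 0 = 23.53 V
Step 2 — R_th: zero the source — replace V1 by a short circuit (node 2 merges into node 0) — and find the resistance seen between A (node 1) and B (node 0).
Reduce the network between node 1 (A) and node 0 (B) by series/parallel combination:
  Rp1 = R1 ‖ R2 (parallel, both between nodes 0 and 1) = 1/(1/10 + 1/500) = 9.804 Ω
R_th = 9.804 Ω

Final answer: V_th = 23.53 V, R_th = 9.804 Ω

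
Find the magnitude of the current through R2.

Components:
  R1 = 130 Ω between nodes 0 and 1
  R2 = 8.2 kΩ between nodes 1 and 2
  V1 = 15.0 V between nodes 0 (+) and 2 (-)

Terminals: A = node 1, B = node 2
Nodal analysis, taking node 2 as the 0 V reference.
Source V1 fixes V_0 = 15 V.
KCL at each unknown node (sum of currents leaving = 0; resistances in Ω):
  Node 1: (V_1 - 15)/130 + (V_1 - 0)/8200 = 0
Collecting terms: 0.007814 × V_1 = 0.1154  =>  V_1 = 14.77 V
I_R2 = (V_1 - V_2)/R2 = (14.77 - 0)/8200 = 0.001801 A
|I_R2| = 0.001801 A

Final answer: |I_R2| = 0.001801 A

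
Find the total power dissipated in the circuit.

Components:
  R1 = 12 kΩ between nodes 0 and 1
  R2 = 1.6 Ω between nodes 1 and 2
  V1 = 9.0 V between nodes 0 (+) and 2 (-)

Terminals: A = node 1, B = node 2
Nodal analysis, taking node 2 as the 0 V reference.
Source V1 fixes V_0 = 9 V.
KCL at each unknown node (sum of currents leaving = 0; resistances in Ω):
  Node 1: (V_1 - 9)/12000 + (V_1 - 0)/1.6 = 0
Collecting terms: 0.6251 × V_1 = 0.00075  =>  V_1 = 0.0012 V
Power in each resistor, P = (ΔV)²/R:
  P_R1 = (9 - 0.0012)²/12000 = 0.006748 W
  P_R2 = (0.0012 - 0)²/1.6 = 0.0000008998 W
P_total = P_R1 + P_R2 = 0.006749 W

Final answer: 0.006749 W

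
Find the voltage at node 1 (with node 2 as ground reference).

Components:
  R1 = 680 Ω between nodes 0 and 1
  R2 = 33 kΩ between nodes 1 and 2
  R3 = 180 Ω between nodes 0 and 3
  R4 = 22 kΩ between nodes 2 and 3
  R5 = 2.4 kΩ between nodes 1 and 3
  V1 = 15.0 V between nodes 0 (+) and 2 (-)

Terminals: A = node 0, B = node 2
Nodal analysis, taking node 2 as the 0 V reference.
Source V1 fixes V_0 = 15 V.
KCL at each unknown node (sum of currents leaving = 0; resistances in Ω):
  Node 1: (V_1 - 15)/680 + (V_1 - 0)/33000 + (V_1 - V_3)/2400 = 0
  Node 3: (V_3 - 15)/180 + (V_3 - 0)/22000 + (V_3 - V_1)/2400 = 0
Collecting terms (coefficients in siemens):
  0.001918·V_1 - 0.0004167·V_3 = 0.02206
  0.006018·V_3 - 0.0004167·V_1 = 0.08333
Determinant D = (0.001918)(0.006018) - (-0.0004167)(-0.0004167) = 0.00001137
V_1 = [(0.02206)(0.006018) - (-0.0004167)(0.08333)]/D = 14.73 V
V_3 = [(0.001918)(0.08333) - (0.02206)(-0.0004167)]/D = 14.87 V
The requested potential is V_1 = 14.73 V.

Final answer: V_1 = 14.73 V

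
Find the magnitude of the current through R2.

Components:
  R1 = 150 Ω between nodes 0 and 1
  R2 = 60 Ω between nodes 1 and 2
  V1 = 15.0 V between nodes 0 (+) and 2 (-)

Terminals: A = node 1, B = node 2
Nodal analysis, taking node 2 as the 0 V reference.
Source V1 fixes V_0 = 15 V.
KCL at each unknown node (sum of currents leaving = 0; resistances in Ω):
  Node 1: (V_1 - 15)/150 + (V_1 - 0)/60 = 0
Collecting terms: 0.02333 × V_1 = 0.1  =>  V_1 = 4.286 V
I_R2 = (V_1 - V_2)/R2 = (4.286 - 0)/60 = 0.07143 A
|I_R2| = 0.07143 A

Final answer: |I_R2| = 0.07143 A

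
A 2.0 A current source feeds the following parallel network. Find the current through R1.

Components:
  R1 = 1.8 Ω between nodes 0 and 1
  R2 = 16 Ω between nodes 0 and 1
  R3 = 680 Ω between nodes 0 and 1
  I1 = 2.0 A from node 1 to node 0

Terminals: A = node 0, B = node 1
All resistors sit directly between nodes 0 and 1, so they are in parallel and share one voltage V; the full source current 2 A splits among them.
1/R_par = 1/1.8 + 1/16 + 1/680 = 0.6195 S  =>  R_par = 1.614 Ω
V = I × R_par = 2 × 1.614 = 3.228 V
I_R1 = V/R1 = 3.228/1.8 = 1.793 A

Final answer: 1.793 A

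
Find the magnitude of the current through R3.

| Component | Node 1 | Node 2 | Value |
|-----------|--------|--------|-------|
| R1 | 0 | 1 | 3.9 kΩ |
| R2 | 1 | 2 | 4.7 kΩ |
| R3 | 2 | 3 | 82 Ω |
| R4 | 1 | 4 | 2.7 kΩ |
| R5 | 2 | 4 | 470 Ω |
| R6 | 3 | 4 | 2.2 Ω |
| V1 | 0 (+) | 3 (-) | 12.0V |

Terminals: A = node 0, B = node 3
Nodal analysis, taking node 3 as the 0 V reference.
Source V1 fixes V_0 = 12 V.
KCL at each unknown node (sum of currents leaving = 0; resistances in Ω):
  Node 1: (V_1 - 12)/3900 + (V_1 - V_2)/4700 + (V_1 - V_4)/2700 = 0
  Node 2: (V_2 - V_1)/4700 + (V_2 - 0)/82 + (V_2 - V_4)/470 = 0
  Node 4: (V_4 - V_1)/2700 + (V_4 - V_2)/470 + (V_4 - 0)/2.2 = 0
Collecting terms (coefficients in siemens):
  0.0008395·V_1 - 0.0002128·V_2 - 0.0003704·V_4 = 0.003077
  0.01454·V_2 - 0.0002128·V_1 - 0.002128·V_4 = 0
  0.457·V_4 - 0.0003704·V_1 - 0.002128·V_2 = 0
Solving these 3 simultaneous equations (Gaussian elimination) gives:
  V_1 = 3.68 V, V_2 = 0.05434 V, V_4 = 0.003235 V
I_R3 = (V_2 - V_3)/R3 = (0.05434 - 0)/82 = 0.0006627 A
|I_R3| = 0.0006627 A

Final answer: |I_R3| = 0.0006627 A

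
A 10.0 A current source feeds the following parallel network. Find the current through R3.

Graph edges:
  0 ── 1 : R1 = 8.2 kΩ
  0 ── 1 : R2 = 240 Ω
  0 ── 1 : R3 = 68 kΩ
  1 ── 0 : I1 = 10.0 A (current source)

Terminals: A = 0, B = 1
All resistors sit directly between nodes 0 and 1, so they are in parallel and share one voltage V; the full source current 10 A splits among them.
1/R_par = 1/8200 + 1/240 + 1/68000 = 0.004303 S  =>  R_par = 232.4 Ω
V = I × R_par = 10 × 232.4 = 2324 V
I_R3 = V/R3 = 2324/68000 = 0.03417 A

Final answer: 0.03417 A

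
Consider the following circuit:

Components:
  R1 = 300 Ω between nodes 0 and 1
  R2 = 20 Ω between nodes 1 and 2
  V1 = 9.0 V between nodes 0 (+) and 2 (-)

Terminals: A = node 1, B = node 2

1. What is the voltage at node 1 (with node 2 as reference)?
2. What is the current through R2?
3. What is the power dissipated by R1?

Nodal analysis, taking node 2 as the 0 V reference.
Source V1 fixes V_0 = 9 V.
KCL at each unknown node (sum of currents leaving = 0; resistances in Ω):
  Node 1: (V_1 - 9)/300 + (V_1 - 0)/20 = 0
Collecting terms: 0.05333 × V_1 = 0.03  =>  V_1 = 0.5625 V
Part 1:
  Read off the nodal solution: V_1 = 0.5625 V
Part 2:
  I_R2 = (V_1 - V_2)/R2 = (0.5625 - 0)/20 = 0.02813 A
  Magnitude: I_R2 = 0.02813 A
Part 3:
  I_R1 = (V_0 - V_1)/R1 = (9 - 0.5625)/300 = 0.02813 A
  P_R1 = I_R1² × R1 = (0.02813)² × 300 = 0.2373 W

Final answers:
1. V_1 = 0.5625 V
2. I_R2 = 0.02813 A
3. P_R1 = 0.2373 W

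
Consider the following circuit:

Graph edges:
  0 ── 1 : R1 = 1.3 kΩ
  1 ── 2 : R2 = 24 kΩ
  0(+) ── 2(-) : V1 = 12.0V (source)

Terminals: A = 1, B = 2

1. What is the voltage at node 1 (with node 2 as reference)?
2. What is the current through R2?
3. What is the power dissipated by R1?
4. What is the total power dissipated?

Nodal analysis, taking node 2 as the 0 V reference.
Source V1 fixes V_0 = 12 V.
KCL at each unknown node (sum of currents leaving = 0; resistances in Ω):
  Node 1: (V_1 - 12)/1300 + (V_1 - 0)/24000 = 0
Collecting terms: 0.0008109 × V_1 = 0.009231  =>  V_1 = 11.38 V
Part 1:
  Read off the nodal solution: V_1 = 11.38 V
Part 2:
  I_R2 = (V_1 - V_2)/R2 = (11.38 - 0)/24000 = 0.0004743 A
  Magnitude: I_R2 = 0.0004743 A
Part 3:
  I_R1 = (V_0 - V_1)/R1 = (12 - 11.38)/1300 = 0.0004743 A
  P_R1 = I_R1² × R1 = (0.0004743)² × 1300 = 0.0002925 W
Part 4:
  Power in each resistor, P = (ΔV)²/R:
    P_R1 = (12 - 11.38)²/1300 = 0.0002925 W
    P_R2 = (11.38 - 0)²/24000 = 0.005399 W
  P_total = P_R1 + P_R2 = 0.005692 W

Final answers:
1. V_1 = 11.38 V
2. I_R2 = 0.0004743 A
3. P_R1 = 0.0002925 W
4. P_total = 0.005692 W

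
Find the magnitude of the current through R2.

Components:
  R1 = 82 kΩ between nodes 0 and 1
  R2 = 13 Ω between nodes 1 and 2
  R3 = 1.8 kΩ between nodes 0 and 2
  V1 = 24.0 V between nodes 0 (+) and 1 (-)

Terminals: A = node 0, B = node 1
Nodal analysis, taking node 1 as the 0 V reference.
Source V1 fixes V_0 = 24 V.
KCL at each unknown node (sum of currents leaving = 0; resistances in Ω):
  Node 2: (V_2 - 0)/13 + (V_2 - 24)/1800 = 0
Collecting terms: 0.07748 × V_2 = 0.01333  =>  V_2 = 0.1721 V
I_R2 = (V_1 - V_2)/R2 = (0 - 0.1721)/13 = -0.01324 A
|I_R2| = 0.01324 A

Final answer: |I_R2| = 0.01324 A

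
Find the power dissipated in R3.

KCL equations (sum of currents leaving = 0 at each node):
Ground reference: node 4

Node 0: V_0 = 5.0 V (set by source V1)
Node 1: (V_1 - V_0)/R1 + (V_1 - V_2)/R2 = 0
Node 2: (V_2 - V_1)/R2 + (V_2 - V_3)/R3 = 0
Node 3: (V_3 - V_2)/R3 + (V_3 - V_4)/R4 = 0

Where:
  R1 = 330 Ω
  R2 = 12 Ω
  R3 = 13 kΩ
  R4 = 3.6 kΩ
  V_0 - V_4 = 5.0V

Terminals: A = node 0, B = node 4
Nodal analysis, taking node 4 as the 0 V reference.
Source V1 fixes V_0 = 5 V.
KCL at each unknown node (sum of currents leaving = 0; resistances in Ω):
  Node 1: (V_1 - 5)/330 + (V_1 - V_2)/12 = 0
  Node 2: (V_2 - V_1)/12 + (V_2 - V_3)/13000 = 0
  Node 3: (V_3 - V_2)/13000 + (V_3 - 0)/3600 = 0
Collecting terms (coefficients in siemens):
  0.08636·V_1 - 0.08333·V_2 = 0.01515
  0.08341·V_2 - 0.08333·V_1 - 0.00007692·V_3 = 0
  0.0003547·V_3 - 0.00007692·V_2 = 0
Solving these 3 simultaneous equations (Gaussian elimination) gives:
  V_1 = 4.903 V, V_2 = 4.899 V, V_3 = 1.062 V
I_R3 = (V_2 - V_3)/R3 = (4.899 - 1.062)/13000 = 0.0002951 A
P_R3 = I_R3² × R3 = (0.0002951)² × 13000 = 0.001132 W

Final answer: 0.001132 W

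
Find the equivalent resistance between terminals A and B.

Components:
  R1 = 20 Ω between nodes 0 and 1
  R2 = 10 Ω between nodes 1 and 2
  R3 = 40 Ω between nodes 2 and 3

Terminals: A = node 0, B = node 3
Reduce the network between node 0 (A) and node 3 (B) by series/parallel combination:
  Rs1 = R1 + R2 (series, joined only at node 1) = 20 + 10 = 30 Ω
  Rs2 = R3 + Rs1 (series, joined only at node 2) = 40 + 30 = 70 Ω
R_eq = 70 Ω

Final answer: 70 Ω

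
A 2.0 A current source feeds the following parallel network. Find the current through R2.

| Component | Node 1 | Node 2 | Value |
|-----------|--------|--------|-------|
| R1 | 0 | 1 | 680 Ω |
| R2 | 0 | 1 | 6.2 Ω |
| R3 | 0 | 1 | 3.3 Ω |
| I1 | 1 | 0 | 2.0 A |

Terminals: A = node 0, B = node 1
All resistors sit directly between nodes 0 and 1, so they are in parallel and share one voltage V; the full source current 2 A splits among them.
1/R_par = 1/680 + 1/6.2 + 1/3.3 = 0.4658 S  =>  R_par = 2.147 Ω
V = I × R_par = 2 × 2.147 = 4.294 V
I_R2 = V/R2 = 4.294/6.2 = 0.6925 A

Final answer: 0.6925 A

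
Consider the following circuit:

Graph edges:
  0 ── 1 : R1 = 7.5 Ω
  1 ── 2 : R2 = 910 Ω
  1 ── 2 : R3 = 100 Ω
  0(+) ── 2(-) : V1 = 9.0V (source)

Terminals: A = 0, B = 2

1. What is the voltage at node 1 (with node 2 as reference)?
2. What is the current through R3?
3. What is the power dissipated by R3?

Nodal analysis, taking node 2 as the 0 V reference.
Source V1 fixes V_0 = 9 V.
KCL at each unknown node (sum of currents leaving = 0; resistances in Ω):
  Node 1: (V_1 - 9)/7.5 + (V_1 - 0)/910 + (V_1 - 0)/100 = 0
Collecting terms: 0.1444 × V_1 = 1.2  =>  V_1 = 8.308 V
Part 1:
  Read off the nodal solution: V_1 = 8.308 V
Part 2:
  I_R3 = (V_1 - V_2)/R3 = (8.308 - 0)/100 = 0.08308 A
  Magnitude: I_R3 = 0.08308 A
Part 3:
  I_R3 = (V_1 - V_2)/R3 = (8.308 - 0)/100 = 0.08308 A
  P_R3 = I_R3² × R3 = (0.08308)² × 100 = 0.6903 W

Final answers:
1. V_1 = 8.308 V
2. I_R3 = 0.08308 A
3. P_R3 = 0.6903 W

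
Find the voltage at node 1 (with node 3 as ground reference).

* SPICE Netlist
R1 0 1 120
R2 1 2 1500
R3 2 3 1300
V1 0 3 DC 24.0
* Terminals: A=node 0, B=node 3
Nodal analysis, taking node 3 as the 0 V reference.
Source V1 fixes V_0 = 24 V.
KCL at each unknown node (sum of currents leaving = 0; resistances in Ω):
  Node 1: (V_1 - 24)/120 + (V_1 - V_2)/1500 = 0
  Node 2: (V_2 - V_1)/1500 + (V_2 - 0)/1300 = 0
Collecting terms (coefficients in siemens):
  0.009·V_1 - 0.0006667·V_2 = 0.2
  0.001436·V_2 - 0.0006667·V_1 = 0
Determinant D = (0.009)(0.001436) - (-0.0006667)(-0.0006667) = 0.00001248
V_1 = [(0.2)(0.001436) - (-0.0006667)(0)]/D = 23.01 V
V_2 = [(0.009)(0) - (0.2)(-0.0006667)]/D = 10.68 V
The requested potential is V_1 = 23.01 V.

Final answer: V_1 = 23.01 V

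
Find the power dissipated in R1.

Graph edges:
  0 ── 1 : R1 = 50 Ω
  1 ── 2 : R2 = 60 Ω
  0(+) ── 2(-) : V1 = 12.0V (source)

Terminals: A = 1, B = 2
Nodal analysis, taking node 2 as the 0 V reference.
Source V1 fixes V_0 = 12 V.
KCL at each unknown node (sum of currents leaving = 0; resistances in Ω):
  Node 1: (V_1 - 12)/50 + (V_1 - 0)/60 = 0
Collecting terms: 0.03667 × V_1 = 0.24  =>  V_1 = 6.545 V
I_R1 = (V_0 - V_1)/R1 = (12 - 6.545)/50 = 0.1091 A
P_R1 = I_R1² × R1 = (0.1091)² × 50 = 0.595 W

Final answer: 0.595 W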